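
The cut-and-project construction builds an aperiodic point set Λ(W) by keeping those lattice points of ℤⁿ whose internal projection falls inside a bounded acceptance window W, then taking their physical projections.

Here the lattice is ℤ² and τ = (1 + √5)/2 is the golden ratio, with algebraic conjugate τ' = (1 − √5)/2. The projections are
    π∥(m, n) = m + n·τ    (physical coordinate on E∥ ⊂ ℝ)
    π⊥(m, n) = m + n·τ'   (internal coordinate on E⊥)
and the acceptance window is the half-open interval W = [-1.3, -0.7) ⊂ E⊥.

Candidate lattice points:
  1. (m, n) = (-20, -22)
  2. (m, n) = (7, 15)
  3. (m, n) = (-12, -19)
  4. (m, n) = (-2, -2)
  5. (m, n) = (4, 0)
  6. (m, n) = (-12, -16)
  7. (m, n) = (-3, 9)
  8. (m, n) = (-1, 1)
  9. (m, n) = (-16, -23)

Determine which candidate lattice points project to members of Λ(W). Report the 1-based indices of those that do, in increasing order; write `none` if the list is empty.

Numerically τ ≈ 1.61803 and τ' = −1/τ ≈ -0.61803.
[1] lift (-20,-22): star map gives -6.40325; window check -1.3 ≤ -6.40325 < -0.7 is false → out
[2] lift (7,15): star map gives -2.27051; window check -1.3 ≤ -2.27051 < -0.7 is false → out
[3] lift (-12,-19): star map gives -0.25735; window check -1.3 ≤ -0.25735 < -0.7 is false → out
[4] lift (-2,-2): star map gives -0.76393; window check -1.3 ≤ -0.76393 < -0.7 is true → IN Λ
[5] lift (4,0): star map gives 4.00000; window check -1.3 ≤ 4.00000 < -0.7 is false → out
[6] lift (-12,-16): star map gives -2.11146; window check -1.3 ≤ -2.11146 < -0.7 is false → out
[7] lift (-3,9): star map gives -8.56231; window check -1.3 ≤ -8.56231 < -0.7 is false → out
[8] lift (-1,1): star map gives -1.61803; window check -1.3 ≤ -1.61803 < -0.7 is false → out
[9] lift (-16,-23): star map gives -1.78522; window check -1.3 ≤ -1.78522 < -0.7 is false → out

4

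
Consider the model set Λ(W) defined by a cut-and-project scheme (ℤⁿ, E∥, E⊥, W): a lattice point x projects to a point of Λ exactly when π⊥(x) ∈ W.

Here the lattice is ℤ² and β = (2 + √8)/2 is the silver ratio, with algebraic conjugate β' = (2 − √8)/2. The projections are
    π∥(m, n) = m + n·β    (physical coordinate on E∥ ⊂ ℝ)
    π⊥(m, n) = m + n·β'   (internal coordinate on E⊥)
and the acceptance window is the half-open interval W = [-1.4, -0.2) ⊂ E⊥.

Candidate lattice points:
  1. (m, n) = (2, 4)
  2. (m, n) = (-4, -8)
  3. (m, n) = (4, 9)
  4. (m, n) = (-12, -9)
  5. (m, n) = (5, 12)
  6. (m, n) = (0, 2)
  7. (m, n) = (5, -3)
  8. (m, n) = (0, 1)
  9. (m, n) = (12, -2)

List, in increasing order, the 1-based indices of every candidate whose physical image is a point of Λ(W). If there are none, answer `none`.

2, 6, 8

Compute β' = (2−√8)/2 = -0.4142, so π⊥(m,n) = m -0.4142·n.
candidate 1: (m,n)=(2,4) → π∥ = 2+4·β ≈ 11.6569, π⊥ = 2+4·β' ≈ 0.3431 ∉ [-1.4, -0.2) ⇒ out
candidate 2: (m,n)=(-4,-8) → π∥ = -4-8·β ≈ -23.3137, π⊥ = -4-8·β' ≈ -0.6863 ∈ [-1.4, -0.2) ⇒ IN Λ
candidate 3: (m,n)=(4,9) → π∥ = 4+9·β ≈ 25.7279, π⊥ = 4+9·β' ≈ 0.2721 ∉ [-1.4, -0.2) ⇒ out
candidate 4: (m,n)=(-12,-9) → π∥ = -12-9·β ≈ -33.7279, π⊥ = -12-9·β' ≈ -8.2721 ∉ [-1.4, -0.2) ⇒ out
candidate 5: (m,n)=(5,12) → π∥ = 5+12·β ≈ 33.9706, π⊥ = 5+12·β' ≈ 0.0294 ∉ [-1.4, -0.2) ⇒ out
candidate 6: (m,n)=(0,2) → π∥ = 0+2·β ≈ 4.8284, π⊥ = 0+2·β' ≈ -0.8284 ∈ [-1.4, -0.2) ⇒ IN Λ
candidate 7: (m,n)=(5,-3) → π∥ = 5-3·β ≈ -2.2426, π⊥ = 5-3·β' ≈ 6.2426 ∉ [-1.4, -0.2) ⇒ out
candidate 8: (m,n)=(0,1) → π∥ = 0+1·β ≈ 2.4142, π⊥ = 0+1·β' ≈ -0.4142 ∈ [-1.4, -0.2) ⇒ IN Λ
candidate 9: (m,n)=(12,-2) → π∥ = 12-2·β ≈ 7.1716, π⊥ = 12-2·β' ≈ 12.8284 ∉ [-1.4, -0.2) ⇒ out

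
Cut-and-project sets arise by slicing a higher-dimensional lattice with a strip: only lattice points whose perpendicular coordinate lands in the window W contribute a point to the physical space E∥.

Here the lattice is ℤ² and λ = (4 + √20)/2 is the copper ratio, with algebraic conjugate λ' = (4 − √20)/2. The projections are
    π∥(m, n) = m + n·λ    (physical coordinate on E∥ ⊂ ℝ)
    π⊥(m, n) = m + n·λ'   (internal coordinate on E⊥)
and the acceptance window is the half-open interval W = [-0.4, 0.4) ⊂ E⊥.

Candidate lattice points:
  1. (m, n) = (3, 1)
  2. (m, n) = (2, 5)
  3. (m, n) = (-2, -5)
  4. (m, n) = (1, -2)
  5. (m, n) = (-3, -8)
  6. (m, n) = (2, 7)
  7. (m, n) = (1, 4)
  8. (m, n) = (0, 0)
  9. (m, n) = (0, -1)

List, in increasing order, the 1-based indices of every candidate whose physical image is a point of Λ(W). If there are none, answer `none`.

Numerically λ ≈ 4.236068 and λ' = −1/λ ≈ -0.236068.
#1 (3,1): internal coord 3 + (1)·λ' = +2.763932; +2.763932 ∉ [-0.4, 0.4) → out
#2 (2,5): internal coord 2 + (5)·λ' = +0.819660; +0.819660 ∉ [-0.4, 0.4) → out
#3 (-2,-5): internal coord -2 + (-5)·λ' = -0.819660; -0.819660 ∉ [-0.4, 0.4) → out
#4 (1,-2): internal coord 1 + (-2)·λ' = +1.472136; +1.472136 ∉ [-0.4, 0.4) → out
#5 (-3,-8): internal coord -3 + (-8)·λ' = -1.111456; -1.111456 ∉ [-0.4, 0.4) → out
#6 (2,7): internal coord 2 + (7)·λ' = +0.347524; +0.347524 ∈ [-0.4, 0.4) → IN Λ
#7 (1,4): internal coord 1 + (4)·λ' = +0.055728; +0.055728 ∈ [-0.4, 0.4) → IN Λ
#8 (0,0): internal coord 0 + (0)·λ' = +0.000000; +0.000000 ∈ [-0.4, 0.4) → IN Λ
#9 (0,-1): internal coord 0 + (-1)·λ' = +0.236068; +0.236068 ∈ [-0.4, 0.4) → IN Λ

6, 7, 8, 9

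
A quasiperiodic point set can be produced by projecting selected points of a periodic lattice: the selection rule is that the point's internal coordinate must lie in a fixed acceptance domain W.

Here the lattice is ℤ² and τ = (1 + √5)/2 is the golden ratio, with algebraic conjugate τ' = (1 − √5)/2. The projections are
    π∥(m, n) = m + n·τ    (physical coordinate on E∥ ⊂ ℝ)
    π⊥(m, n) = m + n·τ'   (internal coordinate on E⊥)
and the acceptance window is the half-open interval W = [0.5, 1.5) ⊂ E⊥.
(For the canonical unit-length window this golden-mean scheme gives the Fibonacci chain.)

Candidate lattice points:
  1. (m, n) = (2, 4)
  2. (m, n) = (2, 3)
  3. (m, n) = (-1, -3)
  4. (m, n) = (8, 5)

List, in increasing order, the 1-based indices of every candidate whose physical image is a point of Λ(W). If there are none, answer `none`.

τ' = (1−√5)/2 ≈ -0.618034.
[1] lift (2,4): star map gives -0.472136; window check 0.5 ≤ -0.472136 < 1.5 is false → out
[2] lift (2,3): star map gives 0.145898; window check 0.5 ≤ 0.145898 < 1.5 is false → out
[3] lift (-1,-3): star map gives 0.854102; window check 0.5 ≤ 0.854102 < 1.5 is true → IN Λ
[4] lift (8,5): star map gives 4.909830; window check 0.5 ≤ 4.909830 < 1.5 is false → out

3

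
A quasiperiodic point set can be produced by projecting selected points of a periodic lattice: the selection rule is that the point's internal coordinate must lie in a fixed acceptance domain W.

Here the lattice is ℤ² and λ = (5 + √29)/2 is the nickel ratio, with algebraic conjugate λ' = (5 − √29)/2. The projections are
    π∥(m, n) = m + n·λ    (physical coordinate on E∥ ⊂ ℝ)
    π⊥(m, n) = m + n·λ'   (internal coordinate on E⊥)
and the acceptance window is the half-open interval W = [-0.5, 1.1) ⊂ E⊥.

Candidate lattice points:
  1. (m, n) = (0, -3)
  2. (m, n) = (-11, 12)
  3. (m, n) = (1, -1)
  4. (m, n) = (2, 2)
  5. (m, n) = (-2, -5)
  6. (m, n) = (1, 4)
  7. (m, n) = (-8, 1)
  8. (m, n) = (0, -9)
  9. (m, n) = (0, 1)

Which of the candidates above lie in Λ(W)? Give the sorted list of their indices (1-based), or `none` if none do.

Numerically λ ≈ 5.192582 and λ' = −1/λ ≈ -0.192582.
candidate 1: (m,n)=(0,-3) → π∥ = 0-3·λ ≈ -15.577747, π⊥ = 0-3·λ' ≈ 0.577747 ∈ [-0.5, 1.1) ⇒ IN Λ
candidate 2: (m,n)=(-11,12) → π∥ = -11+12·λ ≈ 51.310989, π⊥ = -11+12·λ' ≈ -13.310989 ∉ [-0.5, 1.1) ⇒ out
candidate 3: (m,n)=(1,-1) → π∥ = 1-1·λ ≈ -4.192582, π⊥ = 1-1·λ' ≈ 1.192582 ∉ [-0.5, 1.1) ⇒ out
candidate 4: (m,n)=(2,2) → π∥ = 2+2·λ ≈ 12.385165, π⊥ = 2+2·λ' ≈ 1.614835 ∉ [-0.5, 1.1) ⇒ out
candidate 5: (m,n)=(-2,-5) → π∥ = -2-5·λ ≈ -27.962912, π⊥ = -2-5·λ' ≈ -1.037088 ∉ [-0.5, 1.1) ⇒ out
candidate 6: (m,n)=(1,4) → π∥ = 1+4·λ ≈ 21.770330, π⊥ = 1+4·λ' ≈ 0.229670 ∈ [-0.5, 1.1) ⇒ IN Λ
candidate 7: (m,n)=(-8,1) → π∥ = -8+1·λ ≈ -2.807418, π⊥ = -8+1·λ' ≈ -8.192582 ∉ [-0.5, 1.1) ⇒ out
candidate 8: (m,n)=(0,-9) → π∥ = 0-9·λ ≈ -46.733242, π⊥ = 0-9·λ' ≈ 1.733242 ∉ [-0.5, 1.1) ⇒ out
candidate 9: (m,n)=(0,1) → π∥ = 0+1·λ ≈ 5.192582, π⊥ = 0+1·λ' ≈ -0.192582 ∈ [-0.5, 1.1) ⇒ IN Λ

1, 6, 9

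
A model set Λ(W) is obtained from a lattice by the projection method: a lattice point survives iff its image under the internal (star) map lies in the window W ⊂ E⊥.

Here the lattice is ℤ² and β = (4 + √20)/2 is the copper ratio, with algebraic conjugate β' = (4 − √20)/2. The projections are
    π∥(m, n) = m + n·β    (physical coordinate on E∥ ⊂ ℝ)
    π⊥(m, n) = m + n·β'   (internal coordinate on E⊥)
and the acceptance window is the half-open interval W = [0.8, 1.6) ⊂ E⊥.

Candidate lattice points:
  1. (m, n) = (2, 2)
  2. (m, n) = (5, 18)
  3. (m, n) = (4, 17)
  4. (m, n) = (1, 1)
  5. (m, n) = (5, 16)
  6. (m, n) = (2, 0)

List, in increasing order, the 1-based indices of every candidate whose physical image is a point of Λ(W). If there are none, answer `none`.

Numerically β ≈ 4.2361 and β' = −1/β ≈ -0.2361.
#1 (2,2): internal coord 2 + (2)·β' = +1.5279; +1.5279 ∈ [0.8, 1.6) → IN Λ
#2 (5,18): internal coord 5 + (18)·β' = +0.7508; +0.7508 ∉ [0.8, 1.6) → out
#3 (4,17): internal coord 4 + (17)·β' = -0.0132; -0.0132 ∉ [0.8, 1.6) → out
#4 (1,1): internal coord 1 + (1)·β' = +0.7639; +0.7639 ∉ [0.8, 1.6) → out
#5 (5,16): internal coord 5 + (16)·β' = +1.2229; +1.2229 ∈ [0.8, 1.6) → IN Λ
#6 (2,0): internal coord 2 + (0)·β' = +2.0000; +2.0000 ∉ [0.8, 1.6) → out

1, 5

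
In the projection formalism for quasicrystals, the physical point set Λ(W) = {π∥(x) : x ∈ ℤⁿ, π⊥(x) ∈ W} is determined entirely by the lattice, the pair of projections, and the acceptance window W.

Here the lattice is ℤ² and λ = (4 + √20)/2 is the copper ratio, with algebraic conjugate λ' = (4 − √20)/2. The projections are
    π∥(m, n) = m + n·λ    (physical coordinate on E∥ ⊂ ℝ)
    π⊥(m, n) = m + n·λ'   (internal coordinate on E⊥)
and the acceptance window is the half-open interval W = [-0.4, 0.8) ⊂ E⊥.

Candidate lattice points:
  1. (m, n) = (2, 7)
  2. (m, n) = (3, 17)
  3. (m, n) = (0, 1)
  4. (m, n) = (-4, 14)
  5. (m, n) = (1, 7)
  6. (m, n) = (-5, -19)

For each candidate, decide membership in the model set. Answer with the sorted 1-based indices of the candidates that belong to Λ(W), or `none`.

1, 3

Compute λ' = (4−√20)/2 = -0.236068, so π⊥(m,n) = m -0.236068·n.
candidate 1: (m,n)=(2,7) → π∥ = 2+7·λ ≈ 31.652476, π⊥ = 2+7·λ' ≈ 0.347524 ∈ [-0.4, 0.8) ⇒ IN Λ
candidate 2: (m,n)=(3,17) → π∥ = 3+17·λ ≈ 75.013156, π⊥ = 3+17·λ' ≈ -1.013156 ∉ [-0.4, 0.8) ⇒ out
candidate 3: (m,n)=(0,1) → π∥ = 0+1·λ ≈ 4.236068, π⊥ = 0+1·λ' ≈ -0.236068 ∈ [-0.4, 0.8) ⇒ IN Λ
candidate 4: (m,n)=(-4,14) → π∥ = -4+14·λ ≈ 55.304952, π⊥ = -4+14·λ' ≈ -7.304952 ∉ [-0.4, 0.8) ⇒ out
candidate 5: (m,n)=(1,7) → π∥ = 1+7·λ ≈ 30.652476, π⊥ = 1+7·λ' ≈ -0.652476 ∉ [-0.4, 0.8) ⇒ out
candidate 6: (m,n)=(-5,-19) → π∥ = -5-19·λ ≈ -85.485292, π⊥ = -5-19·λ' ≈ -0.514708 ∉ [-0.4, 0.8) ⇒ out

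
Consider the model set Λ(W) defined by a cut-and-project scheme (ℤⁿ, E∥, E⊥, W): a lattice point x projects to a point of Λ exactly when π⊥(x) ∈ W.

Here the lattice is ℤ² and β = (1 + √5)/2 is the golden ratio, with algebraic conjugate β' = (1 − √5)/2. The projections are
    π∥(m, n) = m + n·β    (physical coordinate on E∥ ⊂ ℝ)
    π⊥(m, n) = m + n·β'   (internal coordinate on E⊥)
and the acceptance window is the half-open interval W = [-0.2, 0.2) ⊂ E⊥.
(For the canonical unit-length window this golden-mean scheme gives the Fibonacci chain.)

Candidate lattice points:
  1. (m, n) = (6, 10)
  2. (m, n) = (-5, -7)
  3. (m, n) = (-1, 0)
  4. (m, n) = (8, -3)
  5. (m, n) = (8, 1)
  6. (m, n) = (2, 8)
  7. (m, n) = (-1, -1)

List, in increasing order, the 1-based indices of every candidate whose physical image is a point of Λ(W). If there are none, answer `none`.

β' = (1−√5)/2 ≈ -0.6180.
[1] lift (6,10): star map gives -0.1803; window check -0.2 ≤ -0.1803 < 0.2 is true → IN Λ
[2] lift (-5,-7): star map gives -0.6738; window check -0.2 ≤ -0.6738 < 0.2 is false → out
[3] lift (-1,0): star map gives -1.0000; window check -0.2 ≤ -1.0000 < 0.2 is false → out
[4] lift (8,-3): star map gives 9.8541; window check -0.2 ≤ 9.8541 < 0.2 is false → out
[5] lift (8,1): star map gives 7.3820; window check -0.2 ≤ 7.3820 < 0.2 is false → out
[6] lift (2,8): star map gives -2.9443; window check -0.2 ≤ -2.9443 < 0.2 is false → out
[7] lift (-1,-1): star map gives -0.3820; window check -0.2 ≤ -0.3820 < 0.2 is false → out

1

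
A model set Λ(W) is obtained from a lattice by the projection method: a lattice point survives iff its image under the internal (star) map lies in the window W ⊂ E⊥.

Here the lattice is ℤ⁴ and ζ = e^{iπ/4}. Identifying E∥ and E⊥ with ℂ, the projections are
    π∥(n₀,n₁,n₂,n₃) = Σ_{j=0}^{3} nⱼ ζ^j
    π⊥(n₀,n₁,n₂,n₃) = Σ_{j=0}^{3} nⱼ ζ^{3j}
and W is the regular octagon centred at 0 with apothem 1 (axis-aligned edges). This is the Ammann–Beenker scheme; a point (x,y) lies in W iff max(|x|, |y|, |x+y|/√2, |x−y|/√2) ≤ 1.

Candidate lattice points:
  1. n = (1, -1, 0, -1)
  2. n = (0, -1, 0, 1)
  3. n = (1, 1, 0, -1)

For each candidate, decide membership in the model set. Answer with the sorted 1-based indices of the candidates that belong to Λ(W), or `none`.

3

Internal map: ζ^{3j} for j=0..3 gives (1,0), (−√2/2,√2/2), (0,−1), (√2/2,√2/2).
#1 (1, -1, 0, -1): internal (1.00000, -1.41421); octagon support 1.70711 vs apothem 1 → ∉ W
#2 (0, -1, 0, 1): internal (1.41421, 0.00000); octagon support 1.41421 vs apothem 1 → ∉ W
#3 (1, 1, 0, -1): internal (-0.41421, 0.00000); octagon support 0.41421 vs apothem 1 → ∈ W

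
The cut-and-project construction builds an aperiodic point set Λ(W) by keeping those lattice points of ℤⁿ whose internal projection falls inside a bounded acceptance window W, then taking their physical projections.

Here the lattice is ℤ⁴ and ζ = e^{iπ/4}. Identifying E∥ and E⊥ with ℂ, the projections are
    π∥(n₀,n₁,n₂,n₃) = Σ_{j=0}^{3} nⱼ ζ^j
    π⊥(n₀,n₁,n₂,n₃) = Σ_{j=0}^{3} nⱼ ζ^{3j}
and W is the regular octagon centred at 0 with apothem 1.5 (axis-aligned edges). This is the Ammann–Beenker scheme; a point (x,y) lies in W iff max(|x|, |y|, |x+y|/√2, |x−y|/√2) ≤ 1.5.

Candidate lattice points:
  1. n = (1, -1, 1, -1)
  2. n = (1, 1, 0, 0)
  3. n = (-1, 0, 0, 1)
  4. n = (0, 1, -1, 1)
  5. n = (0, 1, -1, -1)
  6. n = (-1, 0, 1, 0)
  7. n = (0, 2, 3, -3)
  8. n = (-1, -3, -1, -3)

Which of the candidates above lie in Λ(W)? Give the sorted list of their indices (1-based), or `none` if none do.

With ζ = e^{iπ/4} the internal vectors are ζ^0,ζ^3,ζ^6,ζ^9.
#1 (1, -1, 1, -1): internal (1.00000, -2.41421); octagon support 2.41421 vs apothem 1.5 → ∉ W
#2 (1, 1, 0, 0): internal (0.29289, 0.70711); octagon support 0.70711 vs apothem 1.5 → ∈ W
#3 (-1, 0, 0, 1): internal (-0.29289, 0.70711); octagon support 0.70711 vs apothem 1.5 → ∈ W
#4 (0, 1, -1, 1): internal (0.00000, 2.41421); octagon support 2.41421 vs apothem 1.5 → ∉ W
#5 (0, 1, -1, -1): internal (-1.41421, 1.00000); octagon support 1.70711 vs apothem 1.5 → ∉ W
#6 (-1, 0, 1, 0): internal (-1.00000, -1.00000); octagon support 1.41421 vs apothem 1.5 → ∈ W
#7 (0, 2, 3, -3): internal (-3.53553, -3.70711); octagon support 5.12132 vs apothem 1.5 → ∉ W
#8 (-1, -3, -1, -3): internal (-1.00000, -3.24264); octagon support 3.24264 vs apothem 1.5 → ∉ W

2, 3, 6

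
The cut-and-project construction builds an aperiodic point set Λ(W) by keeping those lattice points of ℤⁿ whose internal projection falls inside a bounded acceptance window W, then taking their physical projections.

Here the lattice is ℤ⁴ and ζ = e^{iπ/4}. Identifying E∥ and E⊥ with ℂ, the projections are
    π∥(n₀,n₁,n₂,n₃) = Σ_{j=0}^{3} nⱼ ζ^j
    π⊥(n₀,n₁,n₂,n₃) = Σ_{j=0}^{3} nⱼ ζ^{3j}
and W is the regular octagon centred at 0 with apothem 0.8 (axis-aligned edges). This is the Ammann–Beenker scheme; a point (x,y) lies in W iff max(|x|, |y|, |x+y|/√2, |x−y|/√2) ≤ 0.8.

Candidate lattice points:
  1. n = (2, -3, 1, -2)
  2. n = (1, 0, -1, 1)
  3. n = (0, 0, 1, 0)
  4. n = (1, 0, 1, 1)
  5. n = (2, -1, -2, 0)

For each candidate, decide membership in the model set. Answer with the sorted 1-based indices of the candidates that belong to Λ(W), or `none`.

none

Internal map: ζ^{3j} for j=0..3 gives (1,0), (−√2/2,√2/2), (0,−1), (√2/2,√2/2).
#1 (2, -3, 1, -2): internal (2.7071, -4.5355); octagon support 5.1213 vs apothem 0.8 → ∉ W
#2 (1, 0, -1, 1): internal (1.7071, 1.7071); octagon support 2.4142 vs apothem 0.8 → ∉ W
#3 (0, 0, 1, 0): internal (0.0000, -1.0000); octagon support 1.0000 vs apothem 0.8 → ∉ W
#4 (1, 0, 1, 1): internal (1.7071, -0.2929); octagon support 1.7071 vs apothem 0.8 → ∉ W
#5 (2, -1, -2, 0): internal (2.7071, 1.2929); octagon support 2.8284 vs apothem 0.8 → ∉ W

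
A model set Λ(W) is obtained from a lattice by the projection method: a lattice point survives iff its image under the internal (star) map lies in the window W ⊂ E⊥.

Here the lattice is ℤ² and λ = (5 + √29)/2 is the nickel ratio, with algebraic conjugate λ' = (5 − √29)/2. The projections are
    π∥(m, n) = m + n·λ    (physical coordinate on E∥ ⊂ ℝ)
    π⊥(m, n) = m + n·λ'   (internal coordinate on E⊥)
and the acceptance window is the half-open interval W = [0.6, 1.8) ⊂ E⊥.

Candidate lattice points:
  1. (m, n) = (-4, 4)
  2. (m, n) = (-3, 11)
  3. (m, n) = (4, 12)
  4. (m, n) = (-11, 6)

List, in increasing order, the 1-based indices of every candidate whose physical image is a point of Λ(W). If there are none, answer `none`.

Compute λ' = (5−√29)/2 = -0.19258, so π⊥(m,n) = m -0.19258·n.
#1 (-4,4): internal coord -4 + (4)·λ' = -4.77033; -4.77033 ∉ [0.6, 1.8) → out
#2 (-3,11): internal coord -3 + (11)·λ' = -5.11841; -5.11841 ∉ [0.6, 1.8) → out
#3 (4,12): internal coord 4 + (12)·λ' = +1.68901; +1.68901 ∈ [0.6, 1.8) → IN Λ
#4 (-11,6): internal coord -11 + (6)·λ' = -12.15549; -12.15549 ∉ [0.6, 1.8) → out

3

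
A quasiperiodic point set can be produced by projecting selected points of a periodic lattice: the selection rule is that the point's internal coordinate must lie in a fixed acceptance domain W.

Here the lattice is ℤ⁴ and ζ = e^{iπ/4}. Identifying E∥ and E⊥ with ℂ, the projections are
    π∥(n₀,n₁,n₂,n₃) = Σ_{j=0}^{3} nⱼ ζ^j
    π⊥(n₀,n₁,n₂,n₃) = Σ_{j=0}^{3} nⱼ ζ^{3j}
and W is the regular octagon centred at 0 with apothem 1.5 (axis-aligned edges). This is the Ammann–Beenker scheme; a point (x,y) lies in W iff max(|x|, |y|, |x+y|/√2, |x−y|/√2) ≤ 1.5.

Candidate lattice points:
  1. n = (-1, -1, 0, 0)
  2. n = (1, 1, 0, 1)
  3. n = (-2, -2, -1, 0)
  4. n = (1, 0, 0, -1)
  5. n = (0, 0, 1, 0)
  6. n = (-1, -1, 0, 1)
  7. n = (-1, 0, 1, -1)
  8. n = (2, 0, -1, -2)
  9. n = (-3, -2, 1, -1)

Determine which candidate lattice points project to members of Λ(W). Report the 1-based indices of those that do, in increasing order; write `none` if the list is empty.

1, 3, 4, 5, 6, 8

Internal map: ζ^{3j} for j=0..3 gives (1,0), (−√2/2,√2/2), (0,−1), (√2/2,√2/2).
#1 (-1, -1, 0, 0): internal (-0.29289, -0.70711); octagon support 0.70711 vs apothem 1.5 → ∈ W
#2 (1, 1, 0, 1): internal (1.00000, 1.41421); octagon support 1.70711 vs apothem 1.5 → ∉ W
#3 (-2, -2, -1, 0): internal (-0.58579, -0.41421); octagon support 0.70711 vs apothem 1.5 → ∈ W
#4 (1, 0, 0, -1): internal (0.29289, -0.70711); octagon support 0.70711 vs apothem 1.5 → ∈ W
#5 (0, 0, 1, 0): internal (0.00000, -1.00000); octagon support 1.00000 vs apothem 1.5 → ∈ W
#6 (-1, -1, 0, 1): internal (0.41421, 0.00000); octagon support 0.41421 vs apothem 1.5 → ∈ W
#7 (-1, 0, 1, -1): internal (-1.70711, -1.70711); octagon support 2.41421 vs apothem 1.5 → ∉ W
#8 (2, 0, -1, -2): internal (0.58579, -0.41421); octagon support 0.70711 vs apothem 1.5 → ∈ W
#9 (-3, -2, 1, -1): internal (-2.29289, -3.12132); octagon support 3.82843 vs apothem 1.5 → ∉ W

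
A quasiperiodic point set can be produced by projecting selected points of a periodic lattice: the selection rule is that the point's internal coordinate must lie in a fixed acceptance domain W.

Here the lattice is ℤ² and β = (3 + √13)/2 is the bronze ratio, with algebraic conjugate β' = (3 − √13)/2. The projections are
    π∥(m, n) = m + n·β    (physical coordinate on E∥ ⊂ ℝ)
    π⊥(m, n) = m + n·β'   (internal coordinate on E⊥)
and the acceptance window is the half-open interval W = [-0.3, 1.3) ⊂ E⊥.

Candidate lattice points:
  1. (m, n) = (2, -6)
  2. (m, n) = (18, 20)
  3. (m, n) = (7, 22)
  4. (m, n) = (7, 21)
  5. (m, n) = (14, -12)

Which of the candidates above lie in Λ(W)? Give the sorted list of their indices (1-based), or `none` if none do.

3, 4

Compute β' = (3−√13)/2 = -0.30278, so π⊥(m,n) = m -0.30278·n.
[1] lift (2,-6): star map gives 3.81665; window check -0.3 ≤ 3.81665 < 1.3 is false → out
[2] lift (18,20): star map gives 11.94449; window check -0.3 ≤ 11.94449 < 1.3 is false → out
[3] lift (7,22): star map gives 0.33894; window check -0.3 ≤ 0.33894 < 1.3 is true → IN Λ
[4] lift (7,21): star map gives 0.64171; window check -0.3 ≤ 0.64171 < 1.3 is true → IN Λ
[5] lift (14,-12): star map gives 17.63331; window check -0.3 ≤ 17.63331 < 1.3 is false → out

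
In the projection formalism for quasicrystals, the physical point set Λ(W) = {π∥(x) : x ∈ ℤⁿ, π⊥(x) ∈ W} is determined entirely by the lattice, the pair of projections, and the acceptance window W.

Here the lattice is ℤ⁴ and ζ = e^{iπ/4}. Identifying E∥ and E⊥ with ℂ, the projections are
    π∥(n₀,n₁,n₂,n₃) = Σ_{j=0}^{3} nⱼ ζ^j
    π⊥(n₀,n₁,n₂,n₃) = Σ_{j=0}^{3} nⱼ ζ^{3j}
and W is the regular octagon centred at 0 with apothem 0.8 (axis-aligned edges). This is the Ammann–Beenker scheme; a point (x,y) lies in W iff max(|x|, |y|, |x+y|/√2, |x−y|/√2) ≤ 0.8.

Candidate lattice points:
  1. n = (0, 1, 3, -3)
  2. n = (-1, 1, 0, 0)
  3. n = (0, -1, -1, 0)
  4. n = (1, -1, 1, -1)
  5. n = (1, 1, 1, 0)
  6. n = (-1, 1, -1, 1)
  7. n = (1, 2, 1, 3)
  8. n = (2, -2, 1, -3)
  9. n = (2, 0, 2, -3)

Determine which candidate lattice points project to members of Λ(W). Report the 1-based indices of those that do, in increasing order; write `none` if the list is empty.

3, 5

π⊥(n) = n₀ + n₁ζ³ + n₂ζ⁶ + n₃ζ⁹ where ζ = e^{iπ/4}.
candidate 1: n = (0, 1, 3, -3) → π⊥ ≈ (-2.828427, -4.414214); max(|x|,|y|,|x±y|/√2) = 5.121320 > 0.8 ⇒ ∉ W
candidate 2: n = (-1, 1, 0, 0) → π⊥ ≈ (-1.707107, +0.707107); max(|x|,|y|,|x±y|/√2) = 1.707107 > 0.8 ⇒ ∉ W
candidate 3: n = (0, -1, -1, 0) → π⊥ ≈ (+0.707107, +0.292893); max(|x|,|y|,|x±y|/√2) = 0.707107 ≤ 0.8 ⇒ ∈ W
candidate 4: n = (1, -1, 1, -1) → π⊥ ≈ (+1.000000, -2.414214); max(|x|,|y|,|x±y|/√2) = 2.414214 > 0.8 ⇒ ∉ W
candidate 5: n = (1, 1, 1, 0) → π⊥ ≈ (+0.292893, -0.292893); max(|x|,|y|,|x±y|/√2) = 0.414214 ≤ 0.8 ⇒ ∈ W
candidate 6: n = (-1, 1, -1, 1) → π⊥ ≈ (-1.000000, +2.414214); max(|x|,|y|,|x±y|/√2) = 2.414214 > 0.8 ⇒ ∉ W
candidate 7: n = (1, 2, 1, 3) → π⊥ ≈ (+1.707107, +2.535534); max(|x|,|y|,|x±y|/√2) = 3.000000 > 0.8 ⇒ ∉ W
candidate 8: n = (2, -2, 1, -3) → π⊥ ≈ (+1.292893, -4.535534); max(|x|,|y|,|x±y|/√2) = 4.535534 > 0.8 ⇒ ∉ W
candidate 9: n = (2, 0, 2, -3) → π⊥ ≈ (-0.121320, -4.121320); max(|x|,|y|,|x±y|/√2) = 4.121320 > 0.8 ⇒ ∉ W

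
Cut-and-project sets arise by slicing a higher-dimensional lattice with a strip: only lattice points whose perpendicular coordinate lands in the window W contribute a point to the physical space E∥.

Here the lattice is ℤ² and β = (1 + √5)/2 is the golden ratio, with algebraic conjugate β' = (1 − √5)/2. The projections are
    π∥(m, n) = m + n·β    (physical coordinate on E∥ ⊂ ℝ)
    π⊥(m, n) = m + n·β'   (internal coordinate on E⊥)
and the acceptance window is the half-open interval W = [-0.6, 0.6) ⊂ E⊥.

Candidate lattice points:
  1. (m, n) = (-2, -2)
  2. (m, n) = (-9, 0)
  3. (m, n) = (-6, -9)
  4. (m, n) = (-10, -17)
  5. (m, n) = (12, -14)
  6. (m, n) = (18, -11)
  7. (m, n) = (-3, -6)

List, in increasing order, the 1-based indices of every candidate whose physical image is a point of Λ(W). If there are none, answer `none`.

Numerically β ≈ 1.618034 and β' = −1/β ≈ -0.618034.
#1 (-2,-2): internal coord -2 + (-2)·β' = -0.763932; -0.763932 ∉ [-0.6, 0.6) → out
#2 (-9,0): internal coord -9 + (0)·β' = -9.000000; -9.000000 ∉ [-0.6, 0.6) → out
#3 (-6,-9): internal coord -6 + (-9)·β' = -0.437694; -0.437694 ∈ [-0.6, 0.6) → IN Λ
#4 (-10,-17): internal coord -10 + (-17)·β' = +0.506578; +0.506578 ∈ [-0.6, 0.6) → IN Λ
#5 (12,-14): internal coord 12 + (-14)·β' = +20.652476; +20.652476 ∉ [-0.6, 0.6) → out
#6 (18,-11): internal coord 18 + (-11)·β' = +24.798374; +24.798374 ∉ [-0.6, 0.6) → out
#7 (-3,-6): internal coord -3 + (-6)·β' = +0.708204; +0.708204 ∉ [-0.6, 0.6) → out

3, 4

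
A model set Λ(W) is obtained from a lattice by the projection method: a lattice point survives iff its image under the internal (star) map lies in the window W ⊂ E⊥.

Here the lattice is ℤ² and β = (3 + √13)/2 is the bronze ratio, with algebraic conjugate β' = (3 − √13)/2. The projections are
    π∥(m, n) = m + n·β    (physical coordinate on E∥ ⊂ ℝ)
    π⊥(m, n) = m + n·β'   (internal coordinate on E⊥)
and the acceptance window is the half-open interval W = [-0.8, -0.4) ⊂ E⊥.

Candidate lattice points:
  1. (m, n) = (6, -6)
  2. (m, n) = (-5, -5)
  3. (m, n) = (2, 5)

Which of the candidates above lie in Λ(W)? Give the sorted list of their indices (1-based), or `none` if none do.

Compute β' = (3−√13)/2 = -0.302776, so π⊥(m,n) = m -0.302776·n.
#1 (6,-6): internal coord 6 + (-6)·β' = +7.816654; +7.816654 ∉ [-0.8, -0.4) → out
#2 (-5,-5): internal coord -5 + (-5)·β' = -3.486122; -3.486122 ∉ [-0.8, -0.4) → out
#3 (2,5): internal coord 2 + (5)·β' = +0.486122; +0.486122 ∉ [-0.8, -0.4) → out

none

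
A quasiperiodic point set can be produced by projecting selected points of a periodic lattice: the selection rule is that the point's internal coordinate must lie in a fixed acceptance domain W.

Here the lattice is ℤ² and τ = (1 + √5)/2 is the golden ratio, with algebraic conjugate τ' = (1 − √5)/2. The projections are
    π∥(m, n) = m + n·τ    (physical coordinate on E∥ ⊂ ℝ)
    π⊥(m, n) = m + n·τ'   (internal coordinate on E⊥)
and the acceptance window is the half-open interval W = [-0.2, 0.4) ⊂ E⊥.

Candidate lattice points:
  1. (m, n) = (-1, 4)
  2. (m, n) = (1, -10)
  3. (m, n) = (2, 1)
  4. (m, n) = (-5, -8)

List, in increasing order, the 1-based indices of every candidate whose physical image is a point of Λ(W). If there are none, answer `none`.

τ' = (1−√5)/2 ≈ -0.618034.
#1 (-1,4): internal coord -1 + (4)·τ' = -3.472136; -3.472136 ∉ [-0.2, 0.4) → out
#2 (1,-10): internal coord 1 + (-10)·τ' = +7.180340; +7.180340 ∉ [-0.2, 0.4) → out
#3 (2,1): internal coord 2 + (1)·τ' = +1.381966; +1.381966 ∉ [-0.2, 0.4) → out
#4 (-5,-8): internal coord -5 + (-8)·τ' = -0.055728; -0.055728 ∈ [-0.2, 0.4) → IN Λ

4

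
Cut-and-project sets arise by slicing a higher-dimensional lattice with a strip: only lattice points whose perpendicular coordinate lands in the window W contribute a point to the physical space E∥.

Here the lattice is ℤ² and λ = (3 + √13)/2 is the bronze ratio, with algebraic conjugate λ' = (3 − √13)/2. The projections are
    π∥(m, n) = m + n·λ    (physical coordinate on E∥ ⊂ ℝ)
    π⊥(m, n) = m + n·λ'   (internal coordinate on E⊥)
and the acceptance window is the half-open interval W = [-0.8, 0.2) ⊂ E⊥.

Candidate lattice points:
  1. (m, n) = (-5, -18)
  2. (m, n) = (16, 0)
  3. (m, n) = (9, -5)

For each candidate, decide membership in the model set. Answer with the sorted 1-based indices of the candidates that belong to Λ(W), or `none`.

none

Numerically λ ≈ 3.302776 and λ' = −1/λ ≈ -0.302776.
candidate 1: (m,n)=(-5,-18) → π∥ = -5-18·λ ≈ -64.449961, π⊥ = -5-18·λ' ≈ 0.449961 ∉ [-0.8, 0.2) ⇒ out
candidate 2: (m,n)=(16,0) → π∥ = 16+0·λ ≈ 16.000000, π⊥ = 16+0·λ' ≈ 16.000000 ∉ [-0.8, 0.2) ⇒ out
candidate 3: (m,n)=(9,-5) → π∥ = 9-5·λ ≈ -7.513878, π⊥ = 9-5·λ' ≈ 10.513878 ∉ [-0.8, 0.2) ⇒ out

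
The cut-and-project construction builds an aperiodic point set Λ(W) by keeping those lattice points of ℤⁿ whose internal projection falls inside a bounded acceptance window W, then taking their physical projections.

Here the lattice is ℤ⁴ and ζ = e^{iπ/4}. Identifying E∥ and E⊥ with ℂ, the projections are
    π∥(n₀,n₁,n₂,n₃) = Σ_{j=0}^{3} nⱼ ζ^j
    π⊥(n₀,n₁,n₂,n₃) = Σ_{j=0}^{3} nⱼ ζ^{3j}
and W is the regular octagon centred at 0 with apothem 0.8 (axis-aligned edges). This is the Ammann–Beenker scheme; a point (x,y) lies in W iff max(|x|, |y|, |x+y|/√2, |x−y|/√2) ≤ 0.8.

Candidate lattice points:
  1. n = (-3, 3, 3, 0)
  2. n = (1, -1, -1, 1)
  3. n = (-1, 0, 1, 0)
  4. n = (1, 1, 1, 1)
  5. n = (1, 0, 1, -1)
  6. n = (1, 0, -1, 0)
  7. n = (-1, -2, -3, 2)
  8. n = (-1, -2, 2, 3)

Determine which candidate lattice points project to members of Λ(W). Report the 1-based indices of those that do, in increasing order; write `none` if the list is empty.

π⊥(n) = n₀ + n₁ζ³ + n₂ζ⁶ + n₃ζ⁹ where ζ = e^{iπ/4}.
candidate 1: n = (-3, 3, 3, 0) → π⊥ ≈ (-5.1213, -0.8787); max(|x|,|y|,|x±y|/√2) = 5.1213 > 0.8 ⇒ ∉ W
candidate 2: n = (1, -1, -1, 1) → π⊥ ≈ (+2.4142, +1.0000); max(|x|,|y|,|x±y|/√2) = 2.4142 > 0.8 ⇒ ∉ W
candidate 3: n = (-1, 0, 1, 0) → π⊥ ≈ (-1.0000, -1.0000); max(|x|,|y|,|x±y|/√2) = 1.4142 > 0.8 ⇒ ∉ W
candidate 4: n = (1, 1, 1, 1) → π⊥ ≈ (+1.0000, +0.4142); max(|x|,|y|,|x±y|/√2) = 1.0000 > 0.8 ⇒ ∉ W
candidate 5: n = (1, 0, 1, -1) → π⊥ ≈ (+0.2929, -1.7071); max(|x|,|y|,|x±y|/√2) = 1.7071 > 0.8 ⇒ ∉ W
candidate 6: n = (1, 0, -1, 0) → π⊥ ≈ (+1.0000, +1.0000); max(|x|,|y|,|x±y|/√2) = 1.4142 > 0.8 ⇒ ∉ W
candidate 7: n = (-1, -2, -3, 2) → π⊥ ≈ (+1.8284, +3.0000); max(|x|,|y|,|x±y|/√2) = 3.4142 > 0.8 ⇒ ∉ W
candidate 8: n = (-1, -2, 2, 3) → π⊥ ≈ (+2.5355, -1.2929); max(|x|,|y|,|x±y|/√2) = 2.7071 > 0.8 ⇒ ∉ W

none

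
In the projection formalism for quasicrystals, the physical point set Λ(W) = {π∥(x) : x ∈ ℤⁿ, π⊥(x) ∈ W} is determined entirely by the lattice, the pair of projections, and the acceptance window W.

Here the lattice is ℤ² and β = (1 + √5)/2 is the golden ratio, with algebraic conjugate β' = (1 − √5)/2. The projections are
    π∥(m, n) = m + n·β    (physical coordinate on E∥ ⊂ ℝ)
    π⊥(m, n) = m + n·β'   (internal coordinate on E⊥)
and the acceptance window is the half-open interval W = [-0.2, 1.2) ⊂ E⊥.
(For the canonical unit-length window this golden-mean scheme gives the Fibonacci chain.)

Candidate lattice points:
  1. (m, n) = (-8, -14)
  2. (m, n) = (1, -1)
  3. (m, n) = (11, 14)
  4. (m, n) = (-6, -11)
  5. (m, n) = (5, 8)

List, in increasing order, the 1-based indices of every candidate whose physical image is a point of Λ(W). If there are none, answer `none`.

β' = (1−√5)/2 ≈ -0.6180.
#1 (-8,-14): internal coord -8 + (-14)·β' = +0.6525; +0.6525 ∈ [-0.2, 1.2) → IN Λ
#2 (1,-1): internal coord 1 + (-1)·β' = +1.6180; +1.6180 ∉ [-0.2, 1.2) → out
#3 (11,14): internal coord 11 + (14)·β' = +2.3475; +2.3475 ∉ [-0.2, 1.2) → out
#4 (-6,-11): internal coord -6 + (-11)·β' = +0.7984; +0.7984 ∈ [-0.2, 1.2) → IN Λ
#5 (5,8): internal coord 5 + (8)·β' = +0.0557; +0.0557 ∈ [-0.2, 1.2) → IN Λ

1, 4, 5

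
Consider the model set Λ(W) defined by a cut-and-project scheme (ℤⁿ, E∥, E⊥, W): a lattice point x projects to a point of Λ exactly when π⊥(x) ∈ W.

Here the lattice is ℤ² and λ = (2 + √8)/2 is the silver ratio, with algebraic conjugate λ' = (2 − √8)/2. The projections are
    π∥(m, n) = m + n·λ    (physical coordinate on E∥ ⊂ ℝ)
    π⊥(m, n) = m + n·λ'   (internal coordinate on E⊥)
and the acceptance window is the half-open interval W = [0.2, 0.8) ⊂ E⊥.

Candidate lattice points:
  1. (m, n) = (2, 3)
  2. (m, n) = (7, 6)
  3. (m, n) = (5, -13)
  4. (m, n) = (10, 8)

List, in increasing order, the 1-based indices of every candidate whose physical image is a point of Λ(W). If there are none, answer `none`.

1

Compute λ' = (2−√8)/2 = -0.41421, so π⊥(m,n) = m -0.41421·n.
[1] lift (2,3): star map gives 0.75736; window check 0.2 ≤ 0.75736 < 0.8 is true → IN Λ
[2] lift (7,6): star map gives 4.51472; window check 0.2 ≤ 4.51472 < 0.8 is false → out
[3] lift (5,-13): star map gives 10.38478; window check 0.2 ≤ 10.38478 < 0.8 is false → out
[4] lift (10,8): star map gives 6.68629; window check 0.2 ≤ 6.68629 < 0.8 is false → out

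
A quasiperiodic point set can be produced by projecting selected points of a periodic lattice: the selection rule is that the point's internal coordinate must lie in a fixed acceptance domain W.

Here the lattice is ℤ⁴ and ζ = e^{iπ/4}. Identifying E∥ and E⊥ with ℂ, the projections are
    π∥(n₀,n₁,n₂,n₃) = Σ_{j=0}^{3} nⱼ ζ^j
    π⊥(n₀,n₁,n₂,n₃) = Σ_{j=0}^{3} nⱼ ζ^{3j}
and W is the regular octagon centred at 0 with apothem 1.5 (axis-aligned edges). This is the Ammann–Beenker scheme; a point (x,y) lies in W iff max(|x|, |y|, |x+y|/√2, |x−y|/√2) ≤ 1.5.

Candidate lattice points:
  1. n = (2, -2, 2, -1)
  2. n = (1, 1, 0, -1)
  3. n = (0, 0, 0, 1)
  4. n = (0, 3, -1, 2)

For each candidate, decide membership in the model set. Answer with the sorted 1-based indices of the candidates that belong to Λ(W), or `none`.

2, 3

With ζ = e^{iπ/4} the internal vectors are ζ^0,ζ^3,ζ^6,ζ^9.
#1 (2, -2, 2, -1): internal (2.70711, -4.12132); octagon support 4.82843 vs apothem 1.5 → ∉ W
#2 (1, 1, 0, -1): internal (-0.41421, 0.00000); octagon support 0.41421 vs apothem 1.5 → ∈ W
#3 (0, 0, 0, 1): internal (0.70711, 0.70711); octagon support 1.00000 vs apothem 1.5 → ∈ W
#4 (0, 3, -1, 2): internal (-0.70711, 4.53553); octagon support 4.53553 vs apothem 1.5 → ∉ W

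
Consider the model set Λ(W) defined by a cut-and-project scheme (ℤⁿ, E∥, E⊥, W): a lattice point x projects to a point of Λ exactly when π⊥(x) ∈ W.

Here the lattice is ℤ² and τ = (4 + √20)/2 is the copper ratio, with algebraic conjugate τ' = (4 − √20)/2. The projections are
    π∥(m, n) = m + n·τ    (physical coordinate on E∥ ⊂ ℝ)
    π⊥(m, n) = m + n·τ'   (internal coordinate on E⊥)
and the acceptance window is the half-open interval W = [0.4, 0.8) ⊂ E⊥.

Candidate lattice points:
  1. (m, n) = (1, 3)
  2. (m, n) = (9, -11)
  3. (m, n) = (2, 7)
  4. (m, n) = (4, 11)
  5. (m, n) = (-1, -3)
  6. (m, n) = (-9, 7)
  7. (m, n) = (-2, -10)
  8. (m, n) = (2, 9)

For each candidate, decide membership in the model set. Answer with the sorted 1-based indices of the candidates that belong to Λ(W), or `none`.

τ' = (4−√20)/2 ≈ -0.236068.
candidate 1: (m,n)=(1,3) → π∥ = 1+3·τ ≈ 13.708204, π⊥ = 1+3·τ' ≈ 0.291796 ∉ [0.4, 0.8) ⇒ out
candidate 2: (m,n)=(9,-11) → π∥ = 9-11·τ ≈ -37.596748, π⊥ = 9-11·τ' ≈ 11.596748 ∉ [0.4, 0.8) ⇒ out
candidate 3: (m,n)=(2,7) → π∥ = 2+7·τ ≈ 31.652476, π⊥ = 2+7·τ' ≈ 0.347524 ∉ [0.4, 0.8) ⇒ out
candidate 4: (m,n)=(4,11) → π∥ = 4+11·τ ≈ 50.596748, π⊥ = 4+11·τ' ≈ 1.403252 ∉ [0.4, 0.8) ⇒ out
candidate 5: (m,n)=(-1,-3) → π∥ = -1-3·τ ≈ -13.708204, π⊥ = -1-3·τ' ≈ -0.291796 ∉ [0.4, 0.8) ⇒ out
candidate 6: (m,n)=(-9,7) → π∥ = -9+7·τ ≈ 20.652476, π⊥ = -9+7·τ' ≈ -10.652476 ∉ [0.4, 0.8) ⇒ out
candidate 7: (m,n)=(-2,-10) → π∥ = -2-10·τ ≈ -44.360680, π⊥ = -2-10·τ' ≈ 0.360680 ∉ [0.4, 0.8) ⇒ out
candidate 8: (m,n)=(2,9) → π∥ = 2+9·τ ≈ 40.124612, π⊥ = 2+9·τ' ≈ -0.124612 ∉ [0.4, 0.8) ⇒ out

none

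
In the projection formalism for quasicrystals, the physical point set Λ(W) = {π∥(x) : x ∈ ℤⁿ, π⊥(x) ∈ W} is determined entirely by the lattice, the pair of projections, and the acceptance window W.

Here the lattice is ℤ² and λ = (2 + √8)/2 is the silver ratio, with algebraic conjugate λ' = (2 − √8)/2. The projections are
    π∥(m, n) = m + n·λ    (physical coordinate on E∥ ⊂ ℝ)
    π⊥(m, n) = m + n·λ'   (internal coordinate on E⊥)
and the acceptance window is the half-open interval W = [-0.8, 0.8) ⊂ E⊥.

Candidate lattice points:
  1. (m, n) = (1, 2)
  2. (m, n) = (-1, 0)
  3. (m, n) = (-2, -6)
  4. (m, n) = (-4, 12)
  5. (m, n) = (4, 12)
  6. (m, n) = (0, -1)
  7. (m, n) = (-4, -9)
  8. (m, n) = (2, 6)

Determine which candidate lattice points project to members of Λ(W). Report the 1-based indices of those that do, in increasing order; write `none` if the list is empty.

Numerically λ ≈ 2.41421 and λ' = −1/λ ≈ -0.41421.
[1] lift (1,2): star map gives 0.17157; window check -0.8 ≤ 0.17157 < 0.8 is true → IN Λ
[2] lift (-1,0): star map gives -1.00000; window check -0.8 ≤ -1.00000 < 0.8 is false → out
[3] lift (-2,-6): star map gives 0.48528; window check -0.8 ≤ 0.48528 < 0.8 is true → IN Λ
[4] lift (-4,12): star map gives -8.97056; window check -0.8 ≤ -8.97056 < 0.8 is false → out
[5] lift (4,12): star map gives -0.97056; window check -0.8 ≤ -0.97056 < 0.8 is false → out
[6] lift (0,-1): star map gives 0.41421; window check -0.8 ≤ 0.41421 < 0.8 is true → IN Λ
[7] lift (-4,-9): star map gives -0.27208; window check -0.8 ≤ -0.27208 < 0.8 is true → IN Λ
[8] lift (2,6): star map gives -0.48528; window check -0.8 ≤ -0.48528 < 0.8 is true → IN Λ

1, 3, 6, 7, 8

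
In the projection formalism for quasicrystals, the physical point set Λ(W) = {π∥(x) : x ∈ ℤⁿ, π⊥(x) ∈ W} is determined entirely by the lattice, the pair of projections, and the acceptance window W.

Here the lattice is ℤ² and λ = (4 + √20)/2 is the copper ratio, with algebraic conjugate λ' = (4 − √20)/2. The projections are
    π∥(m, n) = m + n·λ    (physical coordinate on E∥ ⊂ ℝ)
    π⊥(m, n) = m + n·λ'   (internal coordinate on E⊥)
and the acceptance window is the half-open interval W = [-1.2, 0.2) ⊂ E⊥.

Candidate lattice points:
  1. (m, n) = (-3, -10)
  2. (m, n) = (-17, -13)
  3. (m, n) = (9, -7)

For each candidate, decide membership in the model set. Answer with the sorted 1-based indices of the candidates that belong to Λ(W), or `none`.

λ' = (4−√20)/2 ≈ -0.23607.
candidate 1: (m,n)=(-3,-10) → π∥ = -3-10·λ ≈ -45.36068, π⊥ = -3-10·λ' ≈ -0.63932 ∈ [-1.2, 0.2) ⇒ IN Λ
candidate 2: (m,n)=(-17,-13) → π∥ = -17-13·λ ≈ -72.06888, π⊥ = -17-13·λ' ≈ -13.93112 ∉ [-1.2, 0.2) ⇒ out
candidate 3: (m,n)=(9,-7) → π∥ = 9-7·λ ≈ -20.65248, π⊥ = 9-7·λ' ≈ 10.65248 ∉ [-1.2, 0.2) ⇒ out

1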